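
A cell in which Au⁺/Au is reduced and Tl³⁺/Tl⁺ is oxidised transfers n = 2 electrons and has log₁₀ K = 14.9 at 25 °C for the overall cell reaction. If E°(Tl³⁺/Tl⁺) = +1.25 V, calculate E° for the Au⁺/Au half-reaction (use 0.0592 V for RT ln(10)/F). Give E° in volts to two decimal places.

+1.69 V

E°cell = (0.0592/n)·log K = (0.0592/2)(14.9) = +0.441 V.
Since Au⁺/Au is the cathode and Tl³⁺/Tl⁺ the anode, E°cell = E°(Au⁺/Au) − E°(Tl³⁺/Tl⁺).
So E°(Au⁺/Au) = E°cell + E°(Tl³⁺/Tl⁺) = +0.441 + (+1.25) = +1.69 V.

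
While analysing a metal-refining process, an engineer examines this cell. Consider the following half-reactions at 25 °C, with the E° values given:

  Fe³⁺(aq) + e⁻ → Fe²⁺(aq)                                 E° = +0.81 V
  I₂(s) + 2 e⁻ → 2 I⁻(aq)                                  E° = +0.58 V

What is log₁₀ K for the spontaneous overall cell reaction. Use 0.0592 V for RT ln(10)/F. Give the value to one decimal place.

Cathode: Fe³⁺/Fe²⁺; anode: I₂/I⁻. E°cell = +0.23 V, n = 2.
log K = nE°cell / 0.0592 = (2)(+0.23) / 0.0592 = 7.8.

7.8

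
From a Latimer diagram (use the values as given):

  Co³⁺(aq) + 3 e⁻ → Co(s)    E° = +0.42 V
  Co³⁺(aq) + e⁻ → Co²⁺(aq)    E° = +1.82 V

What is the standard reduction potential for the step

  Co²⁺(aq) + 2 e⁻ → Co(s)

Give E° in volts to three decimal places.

Sequential free energies add, so n₃E°₃ = n₁E°₁ + n₂E°₂.
With n₃ = 3, and the known step contributing 1×(+1.82) V, the unknown satisfies 2·E° = 3×(+0.42) − 1×(+1.82) = -0.560.
E° = -0.560 / 2 = -0.280 V.

-0.280 V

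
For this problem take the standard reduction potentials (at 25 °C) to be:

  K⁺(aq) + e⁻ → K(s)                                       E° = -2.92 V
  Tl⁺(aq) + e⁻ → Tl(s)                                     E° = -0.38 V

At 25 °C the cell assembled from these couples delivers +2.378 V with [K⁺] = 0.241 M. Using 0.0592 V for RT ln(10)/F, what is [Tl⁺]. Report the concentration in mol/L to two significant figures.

0.00044 M

Tl⁺/Tl is the cathode, K⁺/K the anode: E°cell = +2.54 V, n = 1.
Overall reaction: Tl⁺(aq) + K(s) → Tl(s) + K⁺(aq); Q = [K⁺]^1/[Tl⁺]^1.
From E = E° − (0.0592/n) log Q: log Q = (E° − E)·n/0.0592 = (+2.54 − (+2.378))·1/0.0592 = 2.7365.
So 1·log[Tl⁺] = 1·log(0.241) − log Q = -0.6180 − (2.7365) = -3.3545; [Tl⁺] = 10^(-3.3545) ≈ 0.00044 M.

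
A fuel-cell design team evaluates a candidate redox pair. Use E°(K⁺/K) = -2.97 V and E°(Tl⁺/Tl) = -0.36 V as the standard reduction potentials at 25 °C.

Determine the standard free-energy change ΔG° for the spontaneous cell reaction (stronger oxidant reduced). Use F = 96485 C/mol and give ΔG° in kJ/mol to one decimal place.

Tl⁺/Tl (E° = -0.36 V) is the cathode; K⁺/K (E° = -2.97 V) is the anode, so E°cell = +2.61 V.
Balancing electrons gives n = 1 (lcm of 1 and 1).
ΔG° = −nFE° = −(1)(96485)(+2.61) = -251,826 J = -251.8 kJ/mol.

-251.8 kJ/mol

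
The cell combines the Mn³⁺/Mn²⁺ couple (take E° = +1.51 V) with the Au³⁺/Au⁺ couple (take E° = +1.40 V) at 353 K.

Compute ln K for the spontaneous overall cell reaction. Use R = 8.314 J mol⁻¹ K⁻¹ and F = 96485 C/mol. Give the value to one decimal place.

Cathode: Mn³⁺/Mn²⁺; anode: Au³⁺/Au⁺. E°cell = (+1.51) − (+1.40) = +0.11 V, with n = 2.
ΔG° = −nFE° = −RT ln K, so ln K = nFE°/(RT) = (2)(96485)(+0.11) / ((8.314)(353)) = 7.233.

7.2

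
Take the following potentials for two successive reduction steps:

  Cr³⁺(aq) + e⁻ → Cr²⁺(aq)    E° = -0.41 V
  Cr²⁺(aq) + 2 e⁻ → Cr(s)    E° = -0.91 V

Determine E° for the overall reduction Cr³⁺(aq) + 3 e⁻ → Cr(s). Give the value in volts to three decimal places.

-0.743 V

Since ΔG° = −nFE° is additive over sequential reductions, n₃E°₃ = n₁E°₁ + n₂E°₂.
E°₃ = (1×-0.41 + 2×-0.91) / 3 = (-2.230) / 3 = -0.743 V.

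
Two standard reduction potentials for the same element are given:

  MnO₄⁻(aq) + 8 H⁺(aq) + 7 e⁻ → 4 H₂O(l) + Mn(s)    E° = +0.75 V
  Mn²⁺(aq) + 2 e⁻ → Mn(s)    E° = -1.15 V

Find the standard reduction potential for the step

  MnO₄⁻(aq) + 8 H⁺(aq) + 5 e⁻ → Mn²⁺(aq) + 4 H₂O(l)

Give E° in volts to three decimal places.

Sequential free energies add, so n₃E°₃ = n₁E°₁ + n₂E°₂.
With n₃ = 7, and the known step contributing 2×(-1.15) V, the unknown satisfies 5·E° = 7×(+0.75) − 2×(-1.15) = +7.550.
E° = +7.550 / 5 = +1.510 V.

+1.510 V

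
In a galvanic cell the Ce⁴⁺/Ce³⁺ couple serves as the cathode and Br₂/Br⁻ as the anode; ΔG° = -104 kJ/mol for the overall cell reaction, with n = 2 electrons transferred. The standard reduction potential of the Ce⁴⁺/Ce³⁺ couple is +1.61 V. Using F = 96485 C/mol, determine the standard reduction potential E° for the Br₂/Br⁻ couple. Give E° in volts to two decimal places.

+1.07 V

E°cell = −ΔG°/(nF) = −(-104×10³)/((2)(96485)) = +0.539 V.
Since Ce⁴⁺/Ce³⁺ is the cathode and Br₂/Br⁻ the anode, E°cell = E°(Ce⁴⁺/Ce³⁺) − E°(Br₂/Br⁻).
So E°(Br₂/Br⁻) = E°(Ce⁴⁺/Ce³⁺) − E°cell = (+1.61) − (+0.539) = +1.07 V.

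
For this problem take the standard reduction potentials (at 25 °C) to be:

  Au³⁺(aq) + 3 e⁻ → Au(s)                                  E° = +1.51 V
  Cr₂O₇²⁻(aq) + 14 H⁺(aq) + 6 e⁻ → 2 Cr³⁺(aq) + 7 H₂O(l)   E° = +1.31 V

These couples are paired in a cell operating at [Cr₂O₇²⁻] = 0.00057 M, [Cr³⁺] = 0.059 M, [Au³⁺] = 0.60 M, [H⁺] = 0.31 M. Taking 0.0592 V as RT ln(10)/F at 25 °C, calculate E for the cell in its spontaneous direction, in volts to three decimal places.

Au³⁺/Au is the cathode (higher E°), Cr₂O₇²⁻/Cr³⁺ the anode: E°cell = +1.51 − (+1.31) = +0.20 V, n = 6.
Overall: 2 Au³⁺(aq) + 2 Cr³⁺(aq) + 7 H₂O(l) → 2 Au(s) + Cr₂O₇²⁻(aq) + 14 H⁺(aq)
Q = [Cr₂O₇²⁻]·[H⁺]^14 / ([Au³⁺]^2·[Cr³⁺]^2); log Q = -7.463.
E = E° − (0.0592/n) log Q = +0.20 − (0.0592/6)(-7.463) = +0.274 V.

+0.274 V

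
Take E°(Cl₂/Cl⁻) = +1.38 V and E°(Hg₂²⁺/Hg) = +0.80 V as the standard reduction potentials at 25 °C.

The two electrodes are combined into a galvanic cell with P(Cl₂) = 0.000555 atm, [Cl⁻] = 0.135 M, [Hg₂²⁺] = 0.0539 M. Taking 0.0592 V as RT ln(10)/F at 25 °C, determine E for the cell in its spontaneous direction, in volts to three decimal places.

Cl₂/Cl⁻ is the cathode (higher E°), Hg₂²⁺/Hg the anode: E°cell = +1.38 − (+0.80) = +0.58 V, n = 2.
Overall: Cl₂(g) + 2 Hg(l) → 2 Cl⁻(aq) + Hg₂²⁺(aq)
Q = [Cl⁻]^2·[Hg₂²⁺] / (P(Cl₂)); log Q = 0.248.
E = E° − (0.0592/n) log Q = +0.58 − (0.0592/2)(0.248) = +0.573 V.

+0.573 V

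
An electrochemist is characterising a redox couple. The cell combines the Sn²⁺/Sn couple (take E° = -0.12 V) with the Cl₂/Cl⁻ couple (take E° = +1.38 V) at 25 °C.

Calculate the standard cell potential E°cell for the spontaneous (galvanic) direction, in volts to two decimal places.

The Cl₂/Cl⁻ couple has the higher reduction potential, so it is the cathode; Sn²⁺/Sn is oxidised at the anode.
E°cell = E°(cathode) − E°(anode) = (+1.38) − (-0.12) = +1.50 V.

+1.50 V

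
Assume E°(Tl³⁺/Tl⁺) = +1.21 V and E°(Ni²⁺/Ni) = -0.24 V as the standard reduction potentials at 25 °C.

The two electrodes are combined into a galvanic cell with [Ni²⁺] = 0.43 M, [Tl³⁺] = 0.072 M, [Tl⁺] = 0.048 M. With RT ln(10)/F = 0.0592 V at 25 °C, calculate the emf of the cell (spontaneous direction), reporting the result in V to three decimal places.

Tl³⁺/Tl⁺ is the cathode (higher E°), Ni²⁺/Ni the anode: E°cell = +1.21 − (-0.24) = +1.45 V, n = 2.
Overall: Tl³⁺(aq) + Ni(s) → Tl⁺(aq) + Ni²⁺(aq)
Q = [Tl⁺]·[Ni²⁺] / ([Tl³⁺]); log Q = -0.543.
E = E° − (0.0592/n) log Q = +1.45 − (0.0592/2)(-0.543) = +1.466 V.

+1.466 V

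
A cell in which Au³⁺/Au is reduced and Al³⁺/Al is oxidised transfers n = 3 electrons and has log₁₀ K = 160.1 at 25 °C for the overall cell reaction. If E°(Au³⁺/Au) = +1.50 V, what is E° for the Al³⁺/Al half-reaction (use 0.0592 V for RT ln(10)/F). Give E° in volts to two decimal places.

-1.66 V

E°cell = (0.0592/n)·log K = (0.0592/3)(160.1) = +3.159 V.
Since Au³⁺/Au is the cathode and Al³⁺/Al the anode, E°cell = E°(Au³⁺/Au) − E°(Al³⁺/Al).
So E°(Al³⁺/Al) = E°(Au³⁺/Au) − E°cell = (+1.50) − (+3.159) = -1.66 V.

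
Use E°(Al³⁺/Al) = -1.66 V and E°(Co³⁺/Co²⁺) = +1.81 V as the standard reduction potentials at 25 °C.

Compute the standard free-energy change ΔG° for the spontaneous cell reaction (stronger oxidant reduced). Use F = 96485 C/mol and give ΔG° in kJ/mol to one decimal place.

Co³⁺/Co²⁺ (E° = +1.81 V) is the cathode; Al³⁺/Al (E° = -1.66 V) is the anode, so E°cell = +3.47 V.
Balancing electrons gives n = 3 (lcm of 1 and 3).
ΔG° = −nFE° = −(3)(96485)(+3.47) = -1,004,409 J = -1004.4 kJ/mol.

-1004.4 kJ/mol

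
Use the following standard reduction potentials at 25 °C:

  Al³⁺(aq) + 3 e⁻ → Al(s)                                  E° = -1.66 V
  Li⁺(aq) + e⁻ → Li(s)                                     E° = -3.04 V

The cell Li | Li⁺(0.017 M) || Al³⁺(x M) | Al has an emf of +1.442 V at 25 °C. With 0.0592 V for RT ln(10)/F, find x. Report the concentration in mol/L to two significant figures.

0.0068 M

Al³⁺/Al is the cathode, Li⁺/Li the anode: E°cell = +1.38 V, n = 3.
Overall reaction: Al³⁺(aq) + 3 Li(s) → Al(s) + 3 Li⁺(aq); Q = [Li⁺]^3/[Al³⁺]^1.
From E = E° − (0.0592/n) log Q: log Q = (E° − E)·n/0.0592 = (+1.38 − (+1.442))·3/0.0592 = -3.1419.
So 1·log[Al³⁺] = 3·log(0.017) − log Q = -5.3087 − (-3.1419) = -2.1668; [Al³⁺] = 10^(-2.1668) ≈ 0.0068 M.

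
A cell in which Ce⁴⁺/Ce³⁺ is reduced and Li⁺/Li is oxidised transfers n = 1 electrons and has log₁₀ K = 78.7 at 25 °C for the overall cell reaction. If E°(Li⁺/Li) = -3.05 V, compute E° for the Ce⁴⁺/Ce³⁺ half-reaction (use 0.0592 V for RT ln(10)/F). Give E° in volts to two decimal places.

+1.61 V

E°cell = (0.0592/n)·log K = (0.0592/1)(78.7) = +4.659 V.
Since Ce⁴⁺/Ce³⁺ is the cathode and Li⁺/Li the anode, E°cell = E°(Ce⁴⁺/Ce³⁺) − E°(Li⁺/Li).
So E°(Ce⁴⁺/Ce³⁺) = E°cell + E°(Li⁺/Li) = +4.659 + (-3.05) = +1.61 V.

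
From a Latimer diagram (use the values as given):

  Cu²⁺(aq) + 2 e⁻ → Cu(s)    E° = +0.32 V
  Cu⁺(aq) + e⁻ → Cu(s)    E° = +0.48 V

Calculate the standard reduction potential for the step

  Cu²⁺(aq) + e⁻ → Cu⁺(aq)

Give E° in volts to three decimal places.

Sequential free energies add, so n₃E°₃ = n₁E°₁ + n₂E°₂.
With n₃ = 2, and the known step contributing 1×(+0.48) V, the unknown satisfies 1·E° = 2×(+0.32) − 1×(+0.48) = +0.160.
E° = +0.160 / 1 = +0.160 V.

+0.160 V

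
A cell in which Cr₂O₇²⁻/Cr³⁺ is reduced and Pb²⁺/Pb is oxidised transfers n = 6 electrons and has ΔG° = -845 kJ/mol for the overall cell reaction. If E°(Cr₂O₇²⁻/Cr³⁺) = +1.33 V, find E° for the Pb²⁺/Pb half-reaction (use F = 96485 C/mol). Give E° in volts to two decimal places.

E°cell = −ΔG°/(nF) = −(-845×10³)/((6)(96485)) = +1.460 V.
Since Cr₂O₇²⁻/Cr³⁺ is the cathode and Pb²⁺/Pb the anode, E°cell = E°(Cr₂O₇²⁻/Cr³⁺) − E°(Pb²⁺/Pb).
So E°(Pb²⁺/Pb) = E°(Cr₂O₇²⁻/Cr³⁺) − E°cell = (+1.33) − (+1.460) = -0.13 V.

-0.13 V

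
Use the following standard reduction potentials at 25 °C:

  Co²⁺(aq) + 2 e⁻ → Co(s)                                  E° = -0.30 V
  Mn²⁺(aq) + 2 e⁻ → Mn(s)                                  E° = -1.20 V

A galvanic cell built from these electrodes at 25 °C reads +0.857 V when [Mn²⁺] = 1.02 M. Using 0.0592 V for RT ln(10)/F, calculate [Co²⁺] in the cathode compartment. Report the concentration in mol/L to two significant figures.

0.036 M

Co²⁺/Co is the cathode, Mn²⁺/Mn the anode: E°cell = +0.90 V, n = 2.
Overall reaction: Co²⁺(aq) + Mn(s) → Co(s) + Mn²⁺(aq); Q = [Mn²⁺]^1/[Co²⁺]^1.
From E = E° − (0.0592/n) log Q: log Q = (E° − E)·n/0.0592 = (+0.90 − (+0.857))·2/0.0592 = 1.4527.
So 1·log[Co²⁺] = 1·log(1.02) − log Q = 0.0086 − (1.4527) = -1.4441; [Co²⁺] = 10^(-1.4441) ≈ 0.036 M.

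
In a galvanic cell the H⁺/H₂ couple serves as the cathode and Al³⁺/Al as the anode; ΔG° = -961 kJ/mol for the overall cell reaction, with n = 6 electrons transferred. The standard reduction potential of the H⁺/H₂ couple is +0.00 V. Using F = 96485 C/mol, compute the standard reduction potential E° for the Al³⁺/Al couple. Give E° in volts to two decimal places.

E°cell = −ΔG°/(nF) = −(-961×10³)/((6)(96485)) = +1.660 V.
Since H⁺/H₂ is the cathode and Al³⁺/Al the anode, E°cell = E°(H⁺/H₂) − E°(Al³⁺/Al).
So E°(Al³⁺/Al) = E°(H⁺/H₂) − E°cell = (+0.00) − (+1.660) = -1.66 V.

-1.66 V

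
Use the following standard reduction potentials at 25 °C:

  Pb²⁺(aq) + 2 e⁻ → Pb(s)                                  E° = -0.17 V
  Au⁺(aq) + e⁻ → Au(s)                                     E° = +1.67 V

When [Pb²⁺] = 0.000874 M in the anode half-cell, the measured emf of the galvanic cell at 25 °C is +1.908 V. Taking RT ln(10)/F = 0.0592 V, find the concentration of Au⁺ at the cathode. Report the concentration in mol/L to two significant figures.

Au⁺/Au is the cathode, Pb²⁺/Pb the anode: E°cell = +1.84 V, n = 2.
Overall reaction: 2 Au⁺(aq) + Pb(s) → 2 Au(s) + Pb²⁺(aq); Q = [Pb²⁺]^1/[Au⁺]^2.
From E = E° − (0.0592/n) log Q: log Q = (E° − E)·n/0.0592 = (+1.84 − (+1.908))·2/0.0592 = -2.2973.
So 2·log[Au⁺] = 1·log(0.000874) − log Q = -3.0585 − (-2.2973) = -0.7612; log[Au⁺] = -0.7612 / 2 = -0.3806; [Au⁺] = 10^(-0.3806) ≈ 0.42 M.

0.42 M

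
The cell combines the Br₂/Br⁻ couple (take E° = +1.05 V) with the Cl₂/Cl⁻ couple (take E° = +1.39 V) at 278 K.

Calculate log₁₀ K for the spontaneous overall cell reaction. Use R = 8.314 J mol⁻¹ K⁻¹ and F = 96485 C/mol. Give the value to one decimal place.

12.3

Cathode: Cl₂/Cl⁻; anode: Br₂/Br⁻. E°cell = (+1.39) − (+1.05) = +0.34 V, with n = 2.
ΔG° = −nFE° = −RT ln K, so ln K = nFE°/(RT) = (2)(96485)(+0.34) / ((8.314)(278)) = 28.387.
log₁₀ K = 28.387 / ln 10 = 12.3.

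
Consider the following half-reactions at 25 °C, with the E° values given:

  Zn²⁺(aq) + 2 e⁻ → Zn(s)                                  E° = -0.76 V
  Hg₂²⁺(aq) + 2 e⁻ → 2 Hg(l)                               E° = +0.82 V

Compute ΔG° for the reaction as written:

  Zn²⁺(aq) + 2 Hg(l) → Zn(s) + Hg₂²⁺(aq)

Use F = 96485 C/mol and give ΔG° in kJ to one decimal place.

As written, Zn²⁺/Zn is reduced (cathode) and Hg₂²⁺/Hg is oxidised (anode), so E°cell = (-0.76) − (+0.82) = -1.58 V.
Balancing electrons gives n = 2.
ΔG° = −nFE° = −(2)(96485)(-1.58) = 304,893 J = +304.9 kJ.

+304.9 kJ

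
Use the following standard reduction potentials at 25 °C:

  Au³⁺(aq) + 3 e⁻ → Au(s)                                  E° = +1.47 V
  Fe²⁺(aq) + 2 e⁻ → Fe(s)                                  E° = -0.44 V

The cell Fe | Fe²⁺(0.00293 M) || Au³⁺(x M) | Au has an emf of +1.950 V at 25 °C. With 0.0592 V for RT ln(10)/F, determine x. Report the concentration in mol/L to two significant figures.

Au³⁺/Au is the cathode, Fe²⁺/Fe the anode: E°cell = +1.91 V, n = 6.
Overall reaction: 2 Au³⁺(aq) + 3 Fe(s) → 2 Au(s) + 3 Fe²⁺(aq); Q = [Fe²⁺]^3/[Au³⁺]^2.
From E = E° − (0.0592/n) log Q: log Q = (E° − E)·n/0.0592 = (+1.91 − (+1.950))·6/0.0592 = -4.0541.
So 2·log[Au³⁺] = 3·log(0.00293) − log Q = -7.5994 − (-4.0541) = -3.5453; log[Au³⁺] = -3.5453 / 2 = -1.7727; [Au³⁺] = 10^(-1.7727) ≈ 0.017 M.

0.017 M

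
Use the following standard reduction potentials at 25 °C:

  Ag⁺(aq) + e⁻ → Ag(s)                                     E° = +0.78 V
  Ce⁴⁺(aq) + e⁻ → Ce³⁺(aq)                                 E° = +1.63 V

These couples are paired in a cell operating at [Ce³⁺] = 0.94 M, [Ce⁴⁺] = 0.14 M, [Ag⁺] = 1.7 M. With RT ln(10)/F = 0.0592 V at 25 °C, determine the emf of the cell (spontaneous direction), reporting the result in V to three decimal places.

+0.787 V

Ce⁴⁺/Ce³⁺ is the cathode (higher E°), Ag⁺/Ag the anode: E°cell = +1.63 − (+0.78) = +0.85 V, n = 1.
Overall: Ce⁴⁺(aq) + Ag(s) → Ce³⁺(aq) + Ag⁺(aq)
Q = [Ce³⁺]·[Ag⁺] / ([Ce⁴⁺]); log Q = 1.057.
E = E° − (0.0592/n) log Q = +0.85 − (0.0592/1)(1.057) = +0.787 V.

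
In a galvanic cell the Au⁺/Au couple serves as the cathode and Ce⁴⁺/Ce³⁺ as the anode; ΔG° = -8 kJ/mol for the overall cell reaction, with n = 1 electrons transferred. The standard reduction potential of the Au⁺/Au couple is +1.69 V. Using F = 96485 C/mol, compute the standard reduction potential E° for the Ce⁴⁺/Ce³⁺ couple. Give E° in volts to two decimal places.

+1.61 V

E°cell = −ΔG°/(nF) = −(-8×10³)/((1)(96485)) = +0.083 V.
Since Au⁺/Au is the cathode and Ce⁴⁺/Ce³⁺ the anode, E°cell = E°(Au⁺/Au) − E°(Ce⁴⁺/Ce³⁺).
So E°(Ce⁴⁺/Ce³⁺) = E°(Au⁺/Au) − E°cell = (+1.69) − (+0.083) = +1.61 V.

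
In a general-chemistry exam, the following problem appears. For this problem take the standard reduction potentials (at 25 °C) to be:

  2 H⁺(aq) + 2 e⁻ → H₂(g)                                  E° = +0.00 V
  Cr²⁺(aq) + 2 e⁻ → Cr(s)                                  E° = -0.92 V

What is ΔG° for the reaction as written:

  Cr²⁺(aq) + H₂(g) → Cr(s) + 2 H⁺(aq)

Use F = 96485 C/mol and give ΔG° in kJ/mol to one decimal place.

As written, Cr²⁺/Cr is reduced (cathode) and H⁺/H₂ is oxidised (anode), so E°cell = (-0.92) − (+0.00) = -0.92 V.
Balancing electrons gives n = 2.
ΔG° = −nFE° = −(2)(96485)(-0.92) = 177,532 J = +177.5 kJ/mol.

+177.5 kJ/mol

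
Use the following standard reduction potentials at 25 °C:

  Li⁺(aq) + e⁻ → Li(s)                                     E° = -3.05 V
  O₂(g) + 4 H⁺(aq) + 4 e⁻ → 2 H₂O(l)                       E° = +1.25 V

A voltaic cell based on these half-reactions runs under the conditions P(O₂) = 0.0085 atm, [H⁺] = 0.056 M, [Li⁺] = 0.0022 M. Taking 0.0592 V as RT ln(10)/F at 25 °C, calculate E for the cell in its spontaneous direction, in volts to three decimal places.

O₂/H₂O is the cathode (higher E°), Li⁺/Li the anode: E°cell = +1.25 − (-3.05) = +4.30 V, n = 4.
Overall: O₂(g) + 4 H⁺(aq) + 4 Li(s) → 2 H₂O(l) + 4 Li⁺(aq)
Q = [Li⁺]^4 / (P(O₂)·[H⁺]^4); log Q = -3.552.
E = E° − (0.0592/n) log Q = +4.30 − (0.0592/4)(-3.552) = +4.353 V.

+4.353 V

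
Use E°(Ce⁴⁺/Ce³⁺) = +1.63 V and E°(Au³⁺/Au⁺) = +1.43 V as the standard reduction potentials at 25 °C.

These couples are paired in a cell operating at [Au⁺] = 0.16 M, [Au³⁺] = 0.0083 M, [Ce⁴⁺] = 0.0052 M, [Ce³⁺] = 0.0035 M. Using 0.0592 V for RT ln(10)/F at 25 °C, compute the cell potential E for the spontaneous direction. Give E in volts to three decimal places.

+0.248 V

Ce⁴⁺/Ce³⁺ is the cathode (higher E°), Au³⁺/Au⁺ the anode: E°cell = +1.63 − (+1.43) = +0.20 V, n = 2.
Overall: 2 Ce⁴⁺(aq) + Au⁺(aq) → 2 Ce³⁺(aq) + Au³⁺(aq)
Q = [Ce³⁺]^2·[Au³⁺] / ([Ce⁴⁺]^2·[Au⁺]); log Q = -1.629.
E = E° − (0.0592/n) log Q = +0.20 − (0.0592/2)(-1.629) = +0.248 V.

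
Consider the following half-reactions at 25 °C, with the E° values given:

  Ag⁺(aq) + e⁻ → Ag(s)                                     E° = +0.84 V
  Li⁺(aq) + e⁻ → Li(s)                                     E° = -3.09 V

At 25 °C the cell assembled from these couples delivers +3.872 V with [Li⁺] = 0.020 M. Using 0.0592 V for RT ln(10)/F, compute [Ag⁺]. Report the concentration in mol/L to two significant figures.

0.0021 M

Ag⁺/Ag is the cathode, Li⁺/Li the anode: E°cell = +3.93 V, n = 1.
Overall reaction: Ag⁺(aq) + Li(s) → Ag(s) + Li⁺(aq); Q = [Li⁺]^1/[Ag⁺]^1.
From E = E° − (0.0592/n) log Q: log Q = (E° − E)·n/0.0592 = (+3.93 − (+3.872))·1/0.0592 = 0.9797.
So 1·log[Ag⁺] = 1·log(0.02) − log Q = -1.6990 − (0.9797) = -2.6787; [Ag⁺] = 10^(-2.6787) ≈ 0.0021 M.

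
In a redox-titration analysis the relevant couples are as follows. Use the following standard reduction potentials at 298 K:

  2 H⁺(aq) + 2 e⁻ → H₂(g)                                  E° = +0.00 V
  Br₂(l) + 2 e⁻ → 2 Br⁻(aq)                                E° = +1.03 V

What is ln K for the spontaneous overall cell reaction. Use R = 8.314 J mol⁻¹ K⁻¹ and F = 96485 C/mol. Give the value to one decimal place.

Cathode: Br₂/Br⁻; anode: H⁺/H₂. E°cell = (+1.03) − (+0.00) = +1.03 V, with n = 2.
ΔG° = −nFE° = −RT ln K, so ln K = nFE°/(RT) = (2)(96485)(+1.03) / ((8.314)(298)) = 80.223.

80.2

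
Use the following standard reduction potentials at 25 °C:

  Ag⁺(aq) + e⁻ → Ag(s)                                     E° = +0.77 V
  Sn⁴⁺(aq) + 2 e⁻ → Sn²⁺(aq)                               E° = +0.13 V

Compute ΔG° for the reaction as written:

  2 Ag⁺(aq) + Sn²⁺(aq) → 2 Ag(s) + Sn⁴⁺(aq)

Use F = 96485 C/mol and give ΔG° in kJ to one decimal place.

-123.5 kJ

As written, Ag⁺/Ag is reduced (cathode) and Sn⁴⁺/Sn²⁺ is oxidised (anode), so E°cell = (+0.77) − (+0.13) = +0.64 V.
Balancing electrons gives n = 2.
ΔG° = −nFE° = −(2)(96485)(+0.64) = -123,501 J = -123.5 kJ.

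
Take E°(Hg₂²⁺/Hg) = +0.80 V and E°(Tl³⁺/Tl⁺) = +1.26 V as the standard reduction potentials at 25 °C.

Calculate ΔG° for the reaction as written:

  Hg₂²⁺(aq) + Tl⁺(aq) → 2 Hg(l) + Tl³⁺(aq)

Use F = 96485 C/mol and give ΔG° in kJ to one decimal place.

As written, Hg₂²⁺/Hg is reduced (cathode) and Tl³⁺/Tl⁺ is oxidised (anode), so E°cell = (+0.80) − (+1.26) = -0.46 V.
Balancing electrons gives n = 2.
ΔG° = −nFE° = −(2)(96485)(-0.46) = 88,766 J = +88.8 kJ.

+88.8 kJ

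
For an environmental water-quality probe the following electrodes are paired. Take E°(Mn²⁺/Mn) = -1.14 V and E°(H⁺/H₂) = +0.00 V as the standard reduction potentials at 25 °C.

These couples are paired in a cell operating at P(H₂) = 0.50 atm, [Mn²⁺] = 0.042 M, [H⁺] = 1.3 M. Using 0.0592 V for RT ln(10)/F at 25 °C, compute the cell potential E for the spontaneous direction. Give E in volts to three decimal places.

H⁺/H₂ is the cathode (higher E°), Mn²⁺/Mn the anode: E°cell = +0.00 − (-1.14) = +1.14 V, n = 2.
Overall: 2 H⁺(aq) + Mn(s) → H₂(g) + Mn²⁺(aq)
Q = P(H₂)·[Mn²⁺] / ([H⁺]^2); log Q = -1.906.
E = E° − (0.0592/n) log Q = +1.14 − (0.0592/2)(-1.906) = +1.196 V.

+1.196 V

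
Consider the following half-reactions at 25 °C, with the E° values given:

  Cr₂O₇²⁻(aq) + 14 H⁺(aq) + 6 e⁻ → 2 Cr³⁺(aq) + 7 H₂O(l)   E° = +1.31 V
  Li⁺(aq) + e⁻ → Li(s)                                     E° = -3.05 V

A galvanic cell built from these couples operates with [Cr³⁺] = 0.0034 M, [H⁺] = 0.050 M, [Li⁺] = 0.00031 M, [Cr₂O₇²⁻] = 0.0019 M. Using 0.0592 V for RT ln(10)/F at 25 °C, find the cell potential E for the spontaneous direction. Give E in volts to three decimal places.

+4.410 V

Cr₂O₇²⁻/Cr³⁺ is the cathode (higher E°), Li⁺/Li the anode: E°cell = +1.31 − (-3.05) = +4.36 V, n = 6.
Overall: Cr₂O₇²⁻(aq) + 14 H⁺(aq) + 6 Li(s) → 2 Cr³⁺(aq) + 7 H₂O(l) + 6 Li⁺(aq)
Q = [Cr³⁺]^2·[Li⁺]^6 / ([Cr₂O₇²⁻]·[H⁺]^14); log Q = -5.053.
E = E° − (0.0592/n) log Q = +4.36 − (0.0592/6)(-5.053) = +4.410 V.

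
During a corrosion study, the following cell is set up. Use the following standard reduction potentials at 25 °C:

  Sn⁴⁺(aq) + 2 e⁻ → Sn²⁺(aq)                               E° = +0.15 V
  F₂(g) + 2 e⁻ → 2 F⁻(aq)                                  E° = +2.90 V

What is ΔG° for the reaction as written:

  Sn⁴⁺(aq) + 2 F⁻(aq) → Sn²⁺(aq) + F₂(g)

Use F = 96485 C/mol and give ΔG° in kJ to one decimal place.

As written, Sn⁴⁺/Sn²⁺ is reduced (cathode) and F₂/F⁻ is oxidised (anode), so E°cell = (+0.15) − (+2.90) = -2.75 V.
Balancing electrons gives n = 2.
ΔG° = −nFE° = −(2)(96485)(-2.75) = 530,668 J = +530.7 kJ.

+530.7 kJ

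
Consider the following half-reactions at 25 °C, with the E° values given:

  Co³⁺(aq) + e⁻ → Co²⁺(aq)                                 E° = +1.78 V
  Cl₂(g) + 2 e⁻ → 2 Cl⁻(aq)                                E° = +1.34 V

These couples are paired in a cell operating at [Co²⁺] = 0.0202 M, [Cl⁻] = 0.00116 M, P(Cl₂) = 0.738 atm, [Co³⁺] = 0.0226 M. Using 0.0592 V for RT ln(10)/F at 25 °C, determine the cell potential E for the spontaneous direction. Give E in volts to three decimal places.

+0.273 V

Co³⁺/Co²⁺ is the cathode (higher E°), Cl₂/Cl⁻ the anode: E°cell = +1.78 − (+1.34) = +0.44 V, n = 2.
Overall: 2 Co³⁺(aq) + 2 Cl⁻(aq) → 2 Co²⁺(aq) + Cl₂(g)
Q = [Co²⁺]^2·P(Cl₂) / ([Co³⁺]^2·[Cl⁻]^2); log Q = 5.642.
E = E° − (0.0592/n) log Q = +0.44 − (0.0592/2)(5.642) = +0.273 V.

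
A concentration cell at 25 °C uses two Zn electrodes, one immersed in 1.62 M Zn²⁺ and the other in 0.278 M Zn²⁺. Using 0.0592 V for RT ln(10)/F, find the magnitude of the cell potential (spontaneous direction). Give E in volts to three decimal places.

For a concentration cell E°cell = 0. The 1.62 M side is the cathode (reduction is favoured where [Zn²⁺] is higher).
With n = 2, E = −(0.0592/2) log([Zn²⁺]ₐₙ/[Zn²⁺]꜀ₐₜ) = −(0.0592/2) log(0.278/1.62) = −(0.0592/2)(-0.765) = +0.023 V.

+0.023 V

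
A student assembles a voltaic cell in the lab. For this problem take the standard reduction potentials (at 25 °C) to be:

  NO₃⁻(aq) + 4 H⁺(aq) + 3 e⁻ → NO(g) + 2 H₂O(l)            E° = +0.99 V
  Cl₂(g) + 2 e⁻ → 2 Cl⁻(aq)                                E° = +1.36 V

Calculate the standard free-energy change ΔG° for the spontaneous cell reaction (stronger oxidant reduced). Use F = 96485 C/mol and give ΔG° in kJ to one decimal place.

Cl₂/Cl⁻ (E° = +1.36 V) is the cathode; NO₃⁻/NO (E° = +0.99 V) is the anode, so E°cell = +0.37 V.
Balancing electrons gives n = 6 (lcm of 2 and 3).
ΔG° = −nFE° = −(6)(96485)(+0.37) = -214,197 J = -214.2 kJ.

-214.2 kJ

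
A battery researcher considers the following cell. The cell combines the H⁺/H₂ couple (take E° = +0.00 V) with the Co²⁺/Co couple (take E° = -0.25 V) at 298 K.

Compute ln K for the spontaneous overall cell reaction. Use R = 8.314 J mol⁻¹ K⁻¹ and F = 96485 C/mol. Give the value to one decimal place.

Cathode: H⁺/H₂; anode: Co²⁺/Co. E°cell = (+0.00) − (-0.25) = +0.25 V, with n = 2.
ΔG° = −nFE° = −RT ln K, so ln K = nFE°/(RT) = (2)(96485)(+0.25) / ((8.314)(298)) = 19.472.

19.5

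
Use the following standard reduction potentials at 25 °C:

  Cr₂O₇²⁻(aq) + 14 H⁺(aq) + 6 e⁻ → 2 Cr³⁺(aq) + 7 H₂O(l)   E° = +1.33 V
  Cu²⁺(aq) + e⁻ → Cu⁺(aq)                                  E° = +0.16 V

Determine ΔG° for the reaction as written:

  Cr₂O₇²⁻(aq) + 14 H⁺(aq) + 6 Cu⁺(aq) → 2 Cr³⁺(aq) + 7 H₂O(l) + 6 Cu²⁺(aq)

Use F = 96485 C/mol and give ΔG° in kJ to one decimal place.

As written, Cr₂O₇²⁻/Cr³⁺ is reduced (cathode) and Cu²⁺/Cu⁺ is oxidised (anode), so E°cell = (+1.33) − (+0.16) = +1.17 V.
Balancing electrons gives n = 6.
ΔG° = −nFE° = −(6)(96485)(+1.17) = -677,325 J = -677.3 kJ.

-677.3 kJ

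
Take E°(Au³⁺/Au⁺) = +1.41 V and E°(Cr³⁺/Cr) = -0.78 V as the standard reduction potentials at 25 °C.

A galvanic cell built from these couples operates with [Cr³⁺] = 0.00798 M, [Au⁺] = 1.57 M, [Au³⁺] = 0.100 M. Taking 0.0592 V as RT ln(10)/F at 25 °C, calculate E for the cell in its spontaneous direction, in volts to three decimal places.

Au³⁺/Au⁺ is the cathode (higher E°), Cr³⁺/Cr the anode: E°cell = +1.41 − (-0.78) = +2.19 V, n = 6.
Overall: 3 Au³⁺(aq) + 2 Cr(s) → 3 Au⁺(aq) + 2 Cr³⁺(aq)
Q = [Au⁺]^3·[Cr³⁺]^2 / ([Au³⁺]^3); log Q = -0.608.
E = E° − (0.0592/n) log Q = +2.19 − (0.0592/6)(-0.608) = +2.196 V.

+2.196 V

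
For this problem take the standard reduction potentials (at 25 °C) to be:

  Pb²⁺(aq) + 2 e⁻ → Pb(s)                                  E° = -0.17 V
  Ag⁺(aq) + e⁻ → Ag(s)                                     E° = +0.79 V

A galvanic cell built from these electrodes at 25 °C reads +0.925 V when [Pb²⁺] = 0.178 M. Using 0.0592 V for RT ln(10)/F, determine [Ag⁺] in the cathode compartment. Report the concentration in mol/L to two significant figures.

Ag⁺/Ag is the cathode, Pb²⁺/Pb the anode: E°cell = +0.96 V, n = 2.
Overall reaction: 2 Ag⁺(aq) + Pb(s) → 2 Ag(s) + Pb²⁺(aq); Q = [Pb²⁺]^1/[Ag⁺]^2.
From E = E° − (0.0592/n) log Q: log Q = (E° − E)·n/0.0592 = (+0.96 − (+0.925))·2/0.0592 = 1.1824.
So 2·log[Ag⁺] = 1·log(0.178) − log Q = -0.7496 − (1.1824) = -1.9320; log[Ag⁺] = -1.9320 / 2 = -0.9660; [Ag⁺] = 10^(-0.9660) ≈ 0.11 M.

0.11 M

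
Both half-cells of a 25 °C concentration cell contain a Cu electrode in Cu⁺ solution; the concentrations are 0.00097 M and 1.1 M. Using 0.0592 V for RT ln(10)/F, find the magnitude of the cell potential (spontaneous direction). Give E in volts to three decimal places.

+0.181 V

For a concentration cell E°cell = 0. The 1.1 M side is the cathode (reduction is favoured where [Cu⁺] is higher).
With n = 1, E = −(0.0592/1) log([Cu⁺]ₐₙ/[Cu⁺]꜀ₐₜ) = −(0.0592/1) log(0.00097/1.1) = −(0.0592/1)(-3.055) = +0.181 V.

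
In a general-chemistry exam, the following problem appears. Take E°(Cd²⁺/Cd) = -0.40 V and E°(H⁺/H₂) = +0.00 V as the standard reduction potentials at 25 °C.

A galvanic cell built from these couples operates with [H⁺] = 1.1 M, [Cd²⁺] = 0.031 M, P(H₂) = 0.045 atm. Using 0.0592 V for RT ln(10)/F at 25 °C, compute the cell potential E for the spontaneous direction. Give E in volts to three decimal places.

+0.487 V

H⁺/H₂ is the cathode (higher E°), Cd²⁺/Cd the anode: E°cell = +0.00 − (-0.40) = +0.40 V, n = 2.
Overall: 2 H⁺(aq) + Cd(s) → H₂(g) + Cd²⁺(aq)
Q = P(H₂)·[Cd²⁺] / ([H⁺]^2); log Q = -2.938.
E = E° − (0.0592/n) log Q = +0.40 − (0.0592/2)(-2.938) = +0.487 V.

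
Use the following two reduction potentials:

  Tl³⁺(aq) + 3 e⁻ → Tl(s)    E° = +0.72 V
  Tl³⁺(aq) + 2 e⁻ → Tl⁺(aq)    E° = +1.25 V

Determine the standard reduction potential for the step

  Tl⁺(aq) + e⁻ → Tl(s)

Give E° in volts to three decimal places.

-0.340 V

Sequential free energies add, so n₃E°₃ = n₁E°₁ + n₂E°₂.
With n₃ = 3, and the known step contributing 2×(+1.25) V, the unknown satisfies 1·E° = 3×(+0.72) − 2×(+1.25) = -0.340.
E° = -0.340 / 1 = -0.340 V.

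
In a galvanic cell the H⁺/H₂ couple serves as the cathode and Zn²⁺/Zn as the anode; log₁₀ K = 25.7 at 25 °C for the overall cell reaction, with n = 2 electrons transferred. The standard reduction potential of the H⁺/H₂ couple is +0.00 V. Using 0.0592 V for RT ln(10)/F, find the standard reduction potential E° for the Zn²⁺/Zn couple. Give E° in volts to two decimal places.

-0.76 V

E°cell = (0.0592/n)·log K = (0.0592/2)(25.7) = +0.761 V.
Since H⁺/H₂ is the cathode and Zn²⁺/Zn the anode, E°cell = E°(H⁺/H₂) − E°(Zn²⁺/Zn).
So E°(Zn²⁺/Zn) = E°(H⁺/H₂) − E°cell = (+0.00) − (+0.761) = -0.76 V.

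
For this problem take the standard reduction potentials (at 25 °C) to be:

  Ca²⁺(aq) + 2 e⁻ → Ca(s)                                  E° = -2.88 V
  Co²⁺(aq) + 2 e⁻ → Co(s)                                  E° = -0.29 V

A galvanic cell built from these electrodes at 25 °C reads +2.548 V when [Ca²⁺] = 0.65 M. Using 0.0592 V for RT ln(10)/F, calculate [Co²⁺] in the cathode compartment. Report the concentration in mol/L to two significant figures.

0.025 M

Co²⁺/Co is the cathode, Ca²⁺/Ca the anode: E°cell = +2.59 V, n = 2.
Overall reaction: Co²⁺(aq) + Ca(s) → Co(s) + Ca²⁺(aq); Q = [Ca²⁺]^1/[Co²⁺]^1.
From E = E° − (0.0592/n) log Q: log Q = (E° − E)·n/0.0592 = (+2.59 − (+2.548))·2/0.0592 = 1.4189.
So 1·log[Co²⁺] = 1·log(0.65) − log Q = -0.1871 − (1.4189) = -1.6060; [Co²⁺] = 10^(-1.6060) ≈ 0.025 M.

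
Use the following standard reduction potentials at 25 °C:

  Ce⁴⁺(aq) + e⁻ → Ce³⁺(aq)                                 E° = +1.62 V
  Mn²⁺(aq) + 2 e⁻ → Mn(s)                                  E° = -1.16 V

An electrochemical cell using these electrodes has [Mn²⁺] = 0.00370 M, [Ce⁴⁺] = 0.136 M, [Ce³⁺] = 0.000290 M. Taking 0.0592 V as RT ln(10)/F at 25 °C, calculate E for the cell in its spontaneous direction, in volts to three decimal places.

Ce⁴⁺/Ce³⁺ is the cathode (higher E°), Mn²⁺/Mn the anode: E°cell = +1.62 − (-1.16) = +2.78 V, n = 2.
Overall: 2 Ce⁴⁺(aq) + Mn(s) → 2 Ce³⁺(aq) + Mn²⁺(aq)
Q = [Ce³⁺]^2·[Mn²⁺] / ([Ce⁴⁺]^2); log Q = -7.774.
E = E° − (0.0592/n) log Q = +2.78 − (0.0592/2)(-7.774) = +3.010 V.

+3.010 V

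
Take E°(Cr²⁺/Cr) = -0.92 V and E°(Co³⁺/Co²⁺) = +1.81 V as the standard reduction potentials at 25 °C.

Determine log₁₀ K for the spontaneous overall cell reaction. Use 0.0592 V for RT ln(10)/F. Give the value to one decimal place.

92.2

Cathode: Co³⁺/Co²⁺; anode: Cr²⁺/Cr. E°cell = +2.73 V, n = 2.
log K = nE°cell / 0.0592 = (2)(+2.73) / 0.0592 = 92.2.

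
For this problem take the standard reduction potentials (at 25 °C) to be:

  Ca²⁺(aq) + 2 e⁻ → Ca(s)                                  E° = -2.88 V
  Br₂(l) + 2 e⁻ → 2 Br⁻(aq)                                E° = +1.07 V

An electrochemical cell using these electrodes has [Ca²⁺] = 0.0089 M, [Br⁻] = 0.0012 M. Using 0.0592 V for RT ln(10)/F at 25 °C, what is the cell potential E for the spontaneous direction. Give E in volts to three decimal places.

Br₂/Br⁻ is the cathode (higher E°), Ca²⁺/Ca the anode: E°cell = +1.07 − (-2.88) = +3.95 V, n = 2.
Overall: Br₂(l) + Ca(s) → 2 Br⁻(aq) + Ca²⁺(aq)
Q = [Br⁻]^2·[Ca²⁺]; log Q = -7.892.
E = E° − (0.0592/n) log Q = +3.95 − (0.0592/2)(-7.892) = +4.184 V.

+4.184 V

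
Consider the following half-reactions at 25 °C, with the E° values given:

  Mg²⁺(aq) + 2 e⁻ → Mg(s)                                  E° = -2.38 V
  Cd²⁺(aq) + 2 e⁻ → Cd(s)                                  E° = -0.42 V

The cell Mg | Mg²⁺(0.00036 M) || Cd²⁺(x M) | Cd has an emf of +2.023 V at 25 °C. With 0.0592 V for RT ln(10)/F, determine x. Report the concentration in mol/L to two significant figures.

Cd²⁺/Cd is the cathode, Mg²⁺/Mg the anode: E°cell = +1.96 V, n = 2.
Overall reaction: Cd²⁺(aq) + Mg(s) → Cd(s) + Mg²⁺(aq); Q = [Mg²⁺]^1/[Cd²⁺]^1.
From E = E° − (0.0592/n) log Q: log Q = (E° − E)·n/0.0592 = (+1.96 − (+2.023))·2/0.0592 = -2.1284.
So 1·log[Cd²⁺] = 1·log(0.00036) − log Q = -3.4437 − (-2.1284) = -1.3153; [Cd²⁺] = 10^(-1.3153) ≈ 0.048 M.

0.048 M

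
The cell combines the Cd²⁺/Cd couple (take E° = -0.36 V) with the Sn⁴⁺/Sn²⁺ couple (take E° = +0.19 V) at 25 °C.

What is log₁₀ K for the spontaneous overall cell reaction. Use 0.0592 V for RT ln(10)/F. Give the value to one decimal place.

Cathode: Sn⁴⁺/Sn²⁺; anode: Cd²⁺/Cd. E°cell = +0.55 V, n = 2.
log K = nE°cell / 0.0592 = (2)(+0.55) / 0.0592 = 18.6.

18.6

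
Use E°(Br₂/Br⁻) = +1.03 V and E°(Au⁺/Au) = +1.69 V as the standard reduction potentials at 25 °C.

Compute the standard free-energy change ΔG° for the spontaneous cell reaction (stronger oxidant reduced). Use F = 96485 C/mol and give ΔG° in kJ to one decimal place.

Au⁺/Au (E° = +1.69 V) is the cathode; Br₂/Br⁻ (E° = +1.03 V) is the anode, so E°cell = +0.66 V.
Balancing electrons gives n = 2 (lcm of 1 and 2).
ΔG° = −nFE° = −(2)(96485)(+0.66) = -127,360 J = -127.4 kJ.

-127.4 kJ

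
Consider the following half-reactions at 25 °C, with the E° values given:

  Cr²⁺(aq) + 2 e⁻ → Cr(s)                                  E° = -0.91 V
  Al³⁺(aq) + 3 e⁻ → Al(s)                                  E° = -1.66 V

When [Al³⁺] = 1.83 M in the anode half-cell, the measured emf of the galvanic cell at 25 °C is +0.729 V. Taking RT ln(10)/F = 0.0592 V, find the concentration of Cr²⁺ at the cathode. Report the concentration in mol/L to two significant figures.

0.29 M

Cr²⁺/Cr is the cathode, Al³⁺/Al the anode: E°cell = +0.75 V, n = 6.
Overall reaction: 3 Cr²⁺(aq) + 2 Al(s) → 3 Cr(s) + 2 Al³⁺(aq); Q = [Al³⁺]^2/[Cr²⁺]^3.
From E = E° − (0.0592/n) log Q: log Q = (E° − E)·n/0.0592 = (+0.75 − (+0.729))·6/0.0592 = 2.1284.
So 3·log[Cr²⁺] = 2·log(1.83) − log Q = 0.5249 − (2.1284) = -1.6035; log[Cr²⁺] = -1.6035 / 3 = -0.5345; [Cr²⁺] = 10^(-0.5345) ≈ 0.29 M.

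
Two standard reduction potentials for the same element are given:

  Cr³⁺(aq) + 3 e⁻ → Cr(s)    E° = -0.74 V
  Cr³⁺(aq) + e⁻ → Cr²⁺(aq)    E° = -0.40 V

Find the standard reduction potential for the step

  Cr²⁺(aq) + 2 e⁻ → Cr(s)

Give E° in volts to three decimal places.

Sequential free energies add, so n₃E°₃ = n₁E°₁ + n₂E°₂.
With n₃ = 3, and the known step contributing 1×(-0.40) V, the unknown satisfies 2·E° = 3×(-0.74) − 1×(-0.40) = -1.820.
E° = -1.820 / 2 = -0.910 V.

-0.910 V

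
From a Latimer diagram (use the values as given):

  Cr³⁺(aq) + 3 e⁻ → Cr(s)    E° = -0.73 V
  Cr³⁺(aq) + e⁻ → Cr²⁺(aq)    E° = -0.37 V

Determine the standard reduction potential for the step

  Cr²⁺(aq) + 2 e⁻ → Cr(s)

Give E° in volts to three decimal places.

-0.910 V

Sequential free energies add, so n₃E°₃ = n₁E°₁ + n₂E°₂.
With n₃ = 3, and the known step contributing 1×(-0.37) V, the unknown satisfies 2·E° = 3×(-0.73) − 1×(-0.37) = -1.820.
E° = -1.820 / 2 = -0.910 V.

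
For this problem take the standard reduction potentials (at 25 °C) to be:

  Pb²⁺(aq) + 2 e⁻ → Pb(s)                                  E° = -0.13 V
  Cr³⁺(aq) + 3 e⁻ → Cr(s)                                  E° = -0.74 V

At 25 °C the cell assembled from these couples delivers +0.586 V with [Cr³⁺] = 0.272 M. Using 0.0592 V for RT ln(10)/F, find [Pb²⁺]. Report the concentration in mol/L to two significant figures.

0.065 M

Pb²⁺/Pb is the cathode, Cr³⁺/Cr the anode: E°cell = +0.61 V, n = 6.
Overall reaction: 3 Pb²⁺(aq) + 2 Cr(s) → 3 Pb(s) + 2 Cr³⁺(aq); Q = [Cr³⁺]^2/[Pb²⁺]^3.
From E = E° − (0.0592/n) log Q: log Q = (E° − E)·n/0.0592 = (+0.61 − (+0.586))·6/0.0592 = 2.4324.
So 3·log[Pb²⁺] = 2·log(0.272) − log Q = -1.1309 − (2.4324) = -3.5633; log[Pb²⁺] = -3.5633 / 3 = -1.1878; [Pb²⁺] = 10^(-1.1878) ≈ 0.065 M.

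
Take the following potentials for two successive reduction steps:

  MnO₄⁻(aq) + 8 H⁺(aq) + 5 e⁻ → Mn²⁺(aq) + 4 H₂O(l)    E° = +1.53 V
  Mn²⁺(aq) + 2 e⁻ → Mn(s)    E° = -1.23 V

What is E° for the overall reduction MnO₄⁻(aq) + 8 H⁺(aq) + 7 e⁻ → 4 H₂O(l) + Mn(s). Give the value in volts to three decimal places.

Standard free energies of sequential steps add: ΔG°₃ = ΔG°₁ + ΔG°₂, so n₃E°₃ = n₁E°₁ + n₂E°₂.
E°₃ = (5×+1.53 + 2×-1.23) / 7 = (+5.190) / 7 = +0.741 V.

+0.741 V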